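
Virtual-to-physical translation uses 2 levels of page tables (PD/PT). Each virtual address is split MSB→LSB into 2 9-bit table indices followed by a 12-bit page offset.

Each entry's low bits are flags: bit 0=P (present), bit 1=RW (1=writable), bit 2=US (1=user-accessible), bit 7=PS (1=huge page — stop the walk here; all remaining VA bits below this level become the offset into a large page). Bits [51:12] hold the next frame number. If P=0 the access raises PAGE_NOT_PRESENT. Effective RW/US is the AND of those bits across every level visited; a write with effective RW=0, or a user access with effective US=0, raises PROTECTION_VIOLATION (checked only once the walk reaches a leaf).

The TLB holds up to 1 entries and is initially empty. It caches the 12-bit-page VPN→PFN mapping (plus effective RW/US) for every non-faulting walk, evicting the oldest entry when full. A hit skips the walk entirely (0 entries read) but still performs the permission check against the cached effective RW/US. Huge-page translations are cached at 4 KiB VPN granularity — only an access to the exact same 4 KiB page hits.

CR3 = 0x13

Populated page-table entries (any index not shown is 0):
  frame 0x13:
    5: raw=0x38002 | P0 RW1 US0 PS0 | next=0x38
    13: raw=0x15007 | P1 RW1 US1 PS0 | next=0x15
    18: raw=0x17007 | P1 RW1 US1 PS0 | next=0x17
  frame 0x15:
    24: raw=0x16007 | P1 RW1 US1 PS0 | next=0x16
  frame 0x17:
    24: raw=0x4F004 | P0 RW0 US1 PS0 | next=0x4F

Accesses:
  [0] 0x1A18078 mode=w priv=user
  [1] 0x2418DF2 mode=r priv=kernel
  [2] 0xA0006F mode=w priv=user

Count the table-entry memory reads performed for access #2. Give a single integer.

Trace:
#0 VA=0x1A18078 (w,user):
  lvl0: tbl 0x13, slot 13 ⇒ 0x15007 (P1/RW1/US1/PS0)
  lvl1: tbl 0x15, slot 24 ⇒ 0x16007 (P1/RW1/US1/PS0)
  ⇒ phys 0x16078  [2 reads]
#1 VA=0x2418DF2 (r,kernel):
  lvl0: tbl 0x13, slot 18 ⇒ 0x17007 (P1/RW1/US1/PS0)
  lvl1: tbl 0x17, slot 24 ⇒ 0x4F004 (P0/RW0/US1/PS0)
  ⇒ fault: PAGE_NOT_PRESENT  — 2 lookups
#2 VA=0xA0006F (w,user):
  lvl0: tbl 0x13, slot 5 ⇒ 0x38002 (P0/RW1/US0/PS0)
  ⇒ fault: PAGE_NOT_PRESENT  — 1 lookups

Entries read for #2: 1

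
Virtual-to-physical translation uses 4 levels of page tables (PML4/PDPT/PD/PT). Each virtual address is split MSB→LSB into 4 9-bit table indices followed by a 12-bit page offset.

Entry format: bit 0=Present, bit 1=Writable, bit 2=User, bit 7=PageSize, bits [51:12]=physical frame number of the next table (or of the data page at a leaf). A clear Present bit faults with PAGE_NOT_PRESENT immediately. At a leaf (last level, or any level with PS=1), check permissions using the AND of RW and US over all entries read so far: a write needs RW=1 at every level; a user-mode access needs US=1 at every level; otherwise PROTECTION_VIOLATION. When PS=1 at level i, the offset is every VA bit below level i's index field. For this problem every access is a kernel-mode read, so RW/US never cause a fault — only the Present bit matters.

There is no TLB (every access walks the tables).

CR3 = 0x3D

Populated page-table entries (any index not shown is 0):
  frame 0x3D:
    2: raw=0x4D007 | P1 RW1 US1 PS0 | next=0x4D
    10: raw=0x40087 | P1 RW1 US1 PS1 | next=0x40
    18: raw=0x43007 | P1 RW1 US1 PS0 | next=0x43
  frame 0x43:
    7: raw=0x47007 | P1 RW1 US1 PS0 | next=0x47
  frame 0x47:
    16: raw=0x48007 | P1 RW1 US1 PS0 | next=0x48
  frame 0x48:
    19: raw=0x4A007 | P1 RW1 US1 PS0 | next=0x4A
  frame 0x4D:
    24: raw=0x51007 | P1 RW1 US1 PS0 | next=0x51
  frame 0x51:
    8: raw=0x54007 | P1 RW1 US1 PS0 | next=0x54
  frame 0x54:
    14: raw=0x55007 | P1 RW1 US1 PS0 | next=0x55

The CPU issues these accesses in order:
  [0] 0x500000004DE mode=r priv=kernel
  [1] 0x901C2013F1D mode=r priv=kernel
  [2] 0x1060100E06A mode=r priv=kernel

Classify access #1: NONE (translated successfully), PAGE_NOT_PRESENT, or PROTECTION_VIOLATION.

Per-access translation:
#0 VA=0x500000004DE (r,kernel):
  L0 @0x3D[10] → 0x40087  P=1,RW=1,US=1,PS=1
  ⇒ phys 0x404DE (huge @L0)  [1 reads]
#1 VA=0x901C2013F1D (r,kernel):
  L0 @0x3D[18] → 0x43007  P=1,RW=1,US=1,PS=0
  L1 @0x43[7] → 0x47007  P=1,RW=1,US=1,PS=0
  L2 @0x47[16] → 0x48007  P=1,RW=1,US=1,PS=0
  L3 @0x48[19] → 0x4A007  P=1,RW=1,US=1,PS=0
  ⇒ phys 0x4AF1D  [4 reads]
#2 VA=0x1060100E06A (r,kernel):
  L0 @0x3D[2] → 0x4D007  P=1,RW=1,US=1,PS=0
  L1 @0x4D[24] → 0x51007  P=1,RW=1,US=1,PS=0
  L2 @0x51[8] → 0x54007  P=1,RW=1,US=1,PS=0
  L3 @0x54[14] → 0x55007  P=1,RW=1,US=1,PS=0
  ⇒ phys 0x5506A  [4 reads]

Access #1 fault: NONE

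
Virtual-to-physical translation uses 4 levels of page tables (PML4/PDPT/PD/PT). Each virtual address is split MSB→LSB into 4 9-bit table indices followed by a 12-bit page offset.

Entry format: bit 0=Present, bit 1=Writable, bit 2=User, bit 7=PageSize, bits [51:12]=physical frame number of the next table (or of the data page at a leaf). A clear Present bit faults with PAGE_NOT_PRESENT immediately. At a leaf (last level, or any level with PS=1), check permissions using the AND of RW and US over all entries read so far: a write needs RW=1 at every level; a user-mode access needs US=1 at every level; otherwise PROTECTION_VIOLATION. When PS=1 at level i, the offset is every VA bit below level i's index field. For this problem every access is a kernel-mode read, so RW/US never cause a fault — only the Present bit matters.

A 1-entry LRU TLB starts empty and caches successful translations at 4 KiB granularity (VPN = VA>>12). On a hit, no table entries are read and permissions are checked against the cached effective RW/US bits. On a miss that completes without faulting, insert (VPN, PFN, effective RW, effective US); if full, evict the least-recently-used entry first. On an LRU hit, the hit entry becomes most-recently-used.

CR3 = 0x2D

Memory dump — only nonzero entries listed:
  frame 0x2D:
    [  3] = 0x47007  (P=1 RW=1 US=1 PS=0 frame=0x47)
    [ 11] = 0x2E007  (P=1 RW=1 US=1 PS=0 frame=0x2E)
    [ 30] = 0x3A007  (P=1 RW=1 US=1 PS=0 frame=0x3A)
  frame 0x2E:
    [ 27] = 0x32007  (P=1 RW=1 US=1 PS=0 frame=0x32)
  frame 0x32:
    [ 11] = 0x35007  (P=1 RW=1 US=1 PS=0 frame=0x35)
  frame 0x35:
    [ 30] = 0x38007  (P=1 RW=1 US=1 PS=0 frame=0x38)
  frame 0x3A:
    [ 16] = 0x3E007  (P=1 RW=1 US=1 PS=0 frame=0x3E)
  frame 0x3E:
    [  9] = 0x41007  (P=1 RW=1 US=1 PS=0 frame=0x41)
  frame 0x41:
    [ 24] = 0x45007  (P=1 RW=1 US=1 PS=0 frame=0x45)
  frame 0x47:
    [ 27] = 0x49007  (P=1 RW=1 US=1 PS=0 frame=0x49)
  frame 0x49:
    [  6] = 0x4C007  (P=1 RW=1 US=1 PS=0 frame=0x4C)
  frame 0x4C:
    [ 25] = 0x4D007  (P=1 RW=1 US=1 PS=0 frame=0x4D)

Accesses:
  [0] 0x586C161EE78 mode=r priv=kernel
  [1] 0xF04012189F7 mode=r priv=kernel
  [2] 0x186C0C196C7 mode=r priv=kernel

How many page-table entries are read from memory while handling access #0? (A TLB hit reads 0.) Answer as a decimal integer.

Trace:
#0 VA=0x586C161EE78 (r,kernel):
  L0: frame=0x2D idx=11 entry=0x2E007 [P=1 RW=1 US=1 PS=0]
  L1: frame=0x2E idx=27 entry=0x32007 [P=1 RW=1 US=1 PS=0]
  L2: frame=0x32 idx=11 entry=0x35007 [P=1 RW=1 US=1 PS=0]
  L3: frame=0x35 idx=30 entry=0x38007 [P=1 RW=1 US=1 PS=0]
  ✓ 0x38E78  — 4 lookups
#1 VA=0xF04012189F7 (r,kernel):
  L0: frame=0x2D idx=30 entry=0x3A007 [P=1 RW=1 US=1 PS=0]
  L1: frame=0x3A idx=16 entry=0x3E007 [P=1 RW=1 US=1 PS=0]
  L2: frame=0x3E idx=9 entry=0x41007 [P=1 RW=1 US=1 PS=0]
  L3: frame=0x41 idx=24 entry=0x45007 [P=1 RW=1 US=1 PS=0]
  ✓ 0x459F7  — 4 lookups
#2 VA=0x186C0C196C7 (r,kernel):
  L0: frame=0x2D idx=3 entry=0x47007 [P=1 RW=1 US=1 PS=0]
  L1: frame=0x47 idx=27 entry=0x49007 [P=1 RW=1 US=1 PS=0]
  L2: frame=0x49 idx=6 entry=0x4C007 [P=1 RW=1 US=1 PS=0]
  L3: frame=0x4C idx=25 entry=0x4D007 [P=1 RW=1 US=1 PS=0]
  ✓ 0x4D6C7  — 4 lookups

Entries read for #0: 4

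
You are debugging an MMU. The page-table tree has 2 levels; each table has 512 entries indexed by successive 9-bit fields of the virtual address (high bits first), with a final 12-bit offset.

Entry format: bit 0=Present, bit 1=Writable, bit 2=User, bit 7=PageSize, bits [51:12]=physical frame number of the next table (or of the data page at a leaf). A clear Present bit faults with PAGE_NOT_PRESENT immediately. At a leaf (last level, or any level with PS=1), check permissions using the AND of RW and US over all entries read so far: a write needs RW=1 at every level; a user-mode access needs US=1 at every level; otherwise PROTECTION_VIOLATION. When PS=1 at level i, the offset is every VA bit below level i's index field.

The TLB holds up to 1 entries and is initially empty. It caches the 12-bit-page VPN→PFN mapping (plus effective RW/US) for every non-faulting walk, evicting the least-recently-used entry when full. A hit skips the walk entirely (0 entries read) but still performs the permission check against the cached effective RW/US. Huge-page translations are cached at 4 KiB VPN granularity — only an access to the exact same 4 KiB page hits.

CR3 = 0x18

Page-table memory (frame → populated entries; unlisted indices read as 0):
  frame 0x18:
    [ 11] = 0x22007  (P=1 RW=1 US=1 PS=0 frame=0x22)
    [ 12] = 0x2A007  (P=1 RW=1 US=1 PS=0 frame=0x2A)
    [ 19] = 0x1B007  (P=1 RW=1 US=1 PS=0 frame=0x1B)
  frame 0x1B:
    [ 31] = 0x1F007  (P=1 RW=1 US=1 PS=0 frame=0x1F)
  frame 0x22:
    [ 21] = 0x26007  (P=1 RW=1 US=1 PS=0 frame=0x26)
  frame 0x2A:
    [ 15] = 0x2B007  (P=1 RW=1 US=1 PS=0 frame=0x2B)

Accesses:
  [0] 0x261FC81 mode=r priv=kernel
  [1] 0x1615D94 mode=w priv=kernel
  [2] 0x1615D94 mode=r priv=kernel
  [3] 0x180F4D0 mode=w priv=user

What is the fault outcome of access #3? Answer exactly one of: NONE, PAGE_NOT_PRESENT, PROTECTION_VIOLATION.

Walk each access:
#0 VA=0x261FC81 (r,kernel):
  [0] read 0x18 idx=19: raw=0x1B007 flags P=1 W=1 U=1 S=0
  [1] read 0x1B idx=31: raw=0x1F007 flags P=1 W=1 U=1 S=0
  ⇒ phys 0x1FC81  [2 reads]
#1 VA=0x1615D94 (w,kernel):
  [0] read 0x18 idx=11: raw=0x22007 flags P=1 W=1 U=1 S=0
  [1] read 0x22 idx=21: raw=0x26007 flags P=1 W=1 U=1 S=0
  ⇒ phys 0x26D94  [2 reads]
#2 VA=0x1615D94 (r,kernel):
  TLB hit vpn=0x1615 → PA=0x26D94
#3 VA=0x180F4D0 (w,user):
  [0] read 0x18 idx=12: raw=0x2A007 flags P=1 W=1 U=1 S=0
  [1] read 0x2A idx=15: raw=0x2B007 flags P=1 W=1 U=1 S=0
  ⇒ phys 0x2B4D0  [2 reads]

Access #3 fault: NONE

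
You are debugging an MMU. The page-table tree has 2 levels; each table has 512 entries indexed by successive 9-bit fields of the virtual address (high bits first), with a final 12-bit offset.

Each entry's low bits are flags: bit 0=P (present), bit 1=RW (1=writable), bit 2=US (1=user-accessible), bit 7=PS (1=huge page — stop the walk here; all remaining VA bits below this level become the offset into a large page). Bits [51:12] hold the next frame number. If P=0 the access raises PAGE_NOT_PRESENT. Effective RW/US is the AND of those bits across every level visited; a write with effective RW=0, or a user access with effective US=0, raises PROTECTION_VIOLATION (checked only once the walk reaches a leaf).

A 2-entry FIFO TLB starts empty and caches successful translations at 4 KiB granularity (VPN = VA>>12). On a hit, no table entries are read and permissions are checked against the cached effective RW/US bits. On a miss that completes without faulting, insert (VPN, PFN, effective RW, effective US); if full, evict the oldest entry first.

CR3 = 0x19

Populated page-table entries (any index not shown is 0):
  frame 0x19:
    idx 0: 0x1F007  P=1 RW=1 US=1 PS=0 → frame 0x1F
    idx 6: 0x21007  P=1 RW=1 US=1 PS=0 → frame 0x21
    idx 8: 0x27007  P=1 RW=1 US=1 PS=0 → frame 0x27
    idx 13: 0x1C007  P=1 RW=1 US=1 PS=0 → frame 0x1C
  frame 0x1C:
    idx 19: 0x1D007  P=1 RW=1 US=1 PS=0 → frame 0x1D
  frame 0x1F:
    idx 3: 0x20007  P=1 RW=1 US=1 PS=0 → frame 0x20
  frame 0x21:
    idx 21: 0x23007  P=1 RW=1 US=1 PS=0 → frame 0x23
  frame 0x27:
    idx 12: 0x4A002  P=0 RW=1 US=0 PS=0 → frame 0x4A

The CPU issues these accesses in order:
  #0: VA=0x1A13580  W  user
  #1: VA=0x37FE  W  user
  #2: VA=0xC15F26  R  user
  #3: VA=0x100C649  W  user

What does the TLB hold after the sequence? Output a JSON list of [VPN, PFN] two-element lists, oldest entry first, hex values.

Trace:
#0 VA=0x1A13580 (w,user):
  [0] read 0x19 idx=13: raw=0x1C007 flags P=1 W=1 U=1 S=0
  [1] read 0x1C idx=19: raw=0x1D007 flags P=1 W=1 U=1 S=0
  ⇒ phys 0x1D580  [2 reads]
#1 VA=0x37FE (w,user):
  [0] read 0x19 idx=0: raw=0x1F007 flags P=1 W=1 U=1 S=0
  [1] read 0x1F idx=3: raw=0x20007 flags P=1 W=1 U=1 S=0
  ⇒ phys 0x207FE  [2 reads]
#2 VA=0xC15F26 (r,user):
  [0] read 0x19 idx=6: raw=0x21007 flags P=1 W=1 U=1 S=0
  [1] read 0x21 idx=21: raw=0x23007 flags P=1 W=1 U=1 S=0
  ⇒ phys 0x23F26  [2 reads]
#3 VA=0x100C649 (w,user):
  [0] read 0x19 idx=8: raw=0x27007 flags P=1 W=1 U=1 S=0
  [1] read 0x27 idx=12: raw=0x4A002 flags P=0 W=1 U=0 S=0
  ⇒ fault: PAGE_NOT_PRESENT  — 2 lookups

TLB: [["0x3", "0x20"], ["0xC15", "0x23"]]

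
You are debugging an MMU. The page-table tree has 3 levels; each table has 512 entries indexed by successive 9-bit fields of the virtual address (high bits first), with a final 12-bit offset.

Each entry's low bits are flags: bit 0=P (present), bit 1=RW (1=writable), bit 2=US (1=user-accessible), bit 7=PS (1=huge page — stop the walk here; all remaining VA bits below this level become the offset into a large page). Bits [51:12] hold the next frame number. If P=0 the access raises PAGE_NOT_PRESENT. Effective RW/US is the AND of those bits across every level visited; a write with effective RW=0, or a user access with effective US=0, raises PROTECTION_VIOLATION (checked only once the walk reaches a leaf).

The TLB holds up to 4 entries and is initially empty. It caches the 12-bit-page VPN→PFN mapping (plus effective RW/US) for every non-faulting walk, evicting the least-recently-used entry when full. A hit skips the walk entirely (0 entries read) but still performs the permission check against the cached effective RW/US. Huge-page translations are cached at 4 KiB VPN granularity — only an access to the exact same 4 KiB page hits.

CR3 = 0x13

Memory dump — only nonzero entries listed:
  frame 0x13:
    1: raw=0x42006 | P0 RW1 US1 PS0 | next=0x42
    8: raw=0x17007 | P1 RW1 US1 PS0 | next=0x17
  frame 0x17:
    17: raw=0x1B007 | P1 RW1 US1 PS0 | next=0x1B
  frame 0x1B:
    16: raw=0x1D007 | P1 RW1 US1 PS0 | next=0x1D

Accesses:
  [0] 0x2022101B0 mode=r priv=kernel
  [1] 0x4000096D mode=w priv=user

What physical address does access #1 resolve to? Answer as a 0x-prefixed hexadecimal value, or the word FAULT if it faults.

Walk each access:
#0 VA=0x2022101B0 (r,kernel):
  lvl0: tbl 0x13, slot 8 ⇒ 0x17007 (P1/RW1/US1/PS0)
  lvl1: tbl 0x17, slot 17 ⇒ 0x1B007 (P1/RW1/US1/PS0)
  lvl2: tbl 0x1B, slot 16 ⇒ 0x1D007 (P1/RW1/US1/PS0)
  → PA=0x1D1B0  (3 entries read)
#1 VA=0x4000096D (w,user):
  lvl0: tbl 0x13, slot 1 ⇒ 0x42006 (P0/RW1/US1/PS0)
  ⇒ fault: PAGE_NOT_PRESENT  — 1 lookups

Access #1 PA: FAULT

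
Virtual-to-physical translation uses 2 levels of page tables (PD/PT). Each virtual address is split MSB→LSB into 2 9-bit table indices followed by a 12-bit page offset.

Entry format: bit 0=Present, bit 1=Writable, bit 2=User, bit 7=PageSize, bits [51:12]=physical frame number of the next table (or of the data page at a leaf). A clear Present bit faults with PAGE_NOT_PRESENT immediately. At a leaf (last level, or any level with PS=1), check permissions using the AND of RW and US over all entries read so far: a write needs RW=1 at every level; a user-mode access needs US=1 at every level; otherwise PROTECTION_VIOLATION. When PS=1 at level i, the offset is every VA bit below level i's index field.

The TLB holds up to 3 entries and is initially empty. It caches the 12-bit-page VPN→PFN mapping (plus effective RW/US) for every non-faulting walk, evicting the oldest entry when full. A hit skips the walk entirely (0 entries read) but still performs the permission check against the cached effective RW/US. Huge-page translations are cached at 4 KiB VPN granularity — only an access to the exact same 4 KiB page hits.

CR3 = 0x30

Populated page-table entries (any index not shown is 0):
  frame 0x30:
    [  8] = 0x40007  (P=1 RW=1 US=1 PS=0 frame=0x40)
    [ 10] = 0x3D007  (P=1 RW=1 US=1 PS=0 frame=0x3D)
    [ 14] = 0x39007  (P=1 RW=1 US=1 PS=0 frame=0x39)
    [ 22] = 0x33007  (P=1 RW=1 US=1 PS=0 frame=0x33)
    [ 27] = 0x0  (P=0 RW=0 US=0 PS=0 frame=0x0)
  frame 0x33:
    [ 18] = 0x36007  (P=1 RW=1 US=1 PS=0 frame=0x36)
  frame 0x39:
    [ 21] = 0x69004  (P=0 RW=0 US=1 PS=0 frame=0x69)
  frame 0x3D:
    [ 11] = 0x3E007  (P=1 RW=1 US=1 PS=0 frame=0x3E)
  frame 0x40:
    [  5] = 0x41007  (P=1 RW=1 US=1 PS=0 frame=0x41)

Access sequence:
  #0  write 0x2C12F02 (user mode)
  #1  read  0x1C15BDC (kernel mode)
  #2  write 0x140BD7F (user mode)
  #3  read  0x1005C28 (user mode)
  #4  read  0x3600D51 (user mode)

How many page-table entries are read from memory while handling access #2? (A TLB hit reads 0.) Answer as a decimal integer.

Trace:
#0 VA=0x2C12F02 (w,user):
  lvl0: tbl 0x30, slot 22 ⇒ 0x33007 (P1/RW1/US1/PS0)
  lvl1: tbl 0x33, slot 18 ⇒ 0x36007 (P1/RW1/US1/PS0)
  ✓ 0x36F02  — 2 lookups
#1 VA=0x1C15BDC (r,kernel):
  lvl0: tbl 0x30, slot 14 ⇒ 0x39007 (P1/RW1/US1/PS0)
  lvl1: tbl 0x39, slot 21 ⇒ 0x69004 (P0/RW0/US1/PS0)
  → PAGE_NOT_PRESENT  (2 entries read)
#2 VA=0x140BD7F (w,user):
  lvl0: tbl 0x30, slot 10 ⇒ 0x3D007 (P1/RW1/US1/PS0)
  lvl1: tbl 0x3D, slot 11 ⇒ 0x3E007 (P1/RW1/US1/PS0)
  ✓ 0x3ED7F  — 2 lookups
#3 VA=0x1005C28 (r,user):
  lvl0: tbl 0x30, slot 8 ⇒ 0x40007 (P1/RW1/US1/PS0)
  lvl1: tbl 0x40, slot 5 ⇒ 0x41007 (P1/RW1/US1/PS0)
  ✓ 0x41C28  — 2 lookups
#4 VA=0x3600D51 (r,user):
  lvl0: tbl 0x30, slot 27 ⇒ 0x0 (P0/RW0/US0/PS0)
  → PAGE_NOT_PRESENT  (1 entries read)

Entries read for #2: 2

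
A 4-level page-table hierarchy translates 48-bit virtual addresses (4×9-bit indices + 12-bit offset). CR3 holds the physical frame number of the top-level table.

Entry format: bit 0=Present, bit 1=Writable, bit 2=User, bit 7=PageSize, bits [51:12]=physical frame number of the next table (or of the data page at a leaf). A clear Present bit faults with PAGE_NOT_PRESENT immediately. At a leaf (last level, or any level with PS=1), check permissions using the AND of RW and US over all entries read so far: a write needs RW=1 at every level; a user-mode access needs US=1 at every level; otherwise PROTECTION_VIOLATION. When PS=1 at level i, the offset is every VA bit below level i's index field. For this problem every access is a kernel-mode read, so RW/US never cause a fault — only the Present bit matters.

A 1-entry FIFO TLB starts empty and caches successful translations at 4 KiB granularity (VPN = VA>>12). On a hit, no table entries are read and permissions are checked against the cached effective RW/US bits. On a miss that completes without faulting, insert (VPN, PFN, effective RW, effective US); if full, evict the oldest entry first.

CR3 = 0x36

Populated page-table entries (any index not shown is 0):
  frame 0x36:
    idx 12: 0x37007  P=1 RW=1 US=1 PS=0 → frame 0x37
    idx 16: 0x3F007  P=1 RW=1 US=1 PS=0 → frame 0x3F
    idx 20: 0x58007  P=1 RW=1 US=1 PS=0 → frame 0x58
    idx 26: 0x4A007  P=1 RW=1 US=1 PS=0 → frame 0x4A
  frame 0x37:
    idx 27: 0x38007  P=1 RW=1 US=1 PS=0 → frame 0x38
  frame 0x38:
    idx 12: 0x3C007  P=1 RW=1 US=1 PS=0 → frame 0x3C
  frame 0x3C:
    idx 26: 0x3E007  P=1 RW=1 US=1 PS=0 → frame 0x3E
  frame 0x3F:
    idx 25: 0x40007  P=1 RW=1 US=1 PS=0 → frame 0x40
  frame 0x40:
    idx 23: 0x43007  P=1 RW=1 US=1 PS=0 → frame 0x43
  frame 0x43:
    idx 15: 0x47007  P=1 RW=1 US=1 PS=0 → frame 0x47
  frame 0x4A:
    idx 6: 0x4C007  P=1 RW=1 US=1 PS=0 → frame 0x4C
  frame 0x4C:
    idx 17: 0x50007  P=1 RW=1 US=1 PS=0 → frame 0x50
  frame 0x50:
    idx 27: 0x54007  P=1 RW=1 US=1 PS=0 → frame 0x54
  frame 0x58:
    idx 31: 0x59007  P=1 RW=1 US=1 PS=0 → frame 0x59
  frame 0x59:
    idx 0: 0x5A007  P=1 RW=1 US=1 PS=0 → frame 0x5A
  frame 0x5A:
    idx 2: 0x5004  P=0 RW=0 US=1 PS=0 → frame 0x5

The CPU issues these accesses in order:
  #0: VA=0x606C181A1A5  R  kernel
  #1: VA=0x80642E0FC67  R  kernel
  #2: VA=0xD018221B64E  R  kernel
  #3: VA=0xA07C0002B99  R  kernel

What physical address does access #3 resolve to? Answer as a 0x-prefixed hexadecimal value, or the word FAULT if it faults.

Per-access translation:
#0 VA=0x606C181A1A5 (r,kernel):
  [0] read 0x36 idx=12: raw=0x37007 flags P=1 W=1 U=1 S=0
  [1] read 0x37 idx=27: raw=0x38007 flags P=1 W=1 U=1 S=0
  [2] read 0x38 idx=12: raw=0x3C007 flags P=1 W=1 U=1 S=0
  [3] read 0x3C idx=26: raw=0x3E007 flags P=1 W=1 U=1 S=0
  ✓ 0x3E1A5  — 4 lookups
#1 VA=0x80642E0FC67 (r,kernel):
  [0] read 0x36 idx=16: raw=0x3F007 flags P=1 W=1 U=1 S=0
  [1] read 0x3F idx=25: raw=0x40007 flags P=1 W=1 U=1 S=0
  [2] read 0x40 idx=23: raw=0x43007 flags P=1 W=1 U=1 S=0
  [3] read 0x43 idx=15: raw=0x47007 flags P=1 W=1 U=1 S=0
  ✓ 0x47C67  — 4 lookups
#2 VA=0xD018221B64E (r,kernel):
  [0] read 0x36 idx=26: raw=0x4A007 flags P=1 W=1 U=1 S=0
  [1] read 0x4A idx=6: raw=0x4C007 flags P=1 W=1 U=1 S=0
  [2] read 0x4C idx=17: raw=0x50007 flags P=1 W=1 U=1 S=0
  [3] read 0x50 idx=27: raw=0x54007 flags P=1 W=1 U=1 S=0
  ✓ 0x5464E  — 4 lookups
#3 VA=0xA07C0002B99 (r,kernel):
  [0] read 0x36 idx=20: raw=0x58007 flags P=1 W=1 U=1 S=0
  [1] read 0x58 idx=31: raw=0x59007 flags P=1 W=1 U=1 S=0
  [2] read 0x59 idx=0: raw=0x5A007 flags P=1 W=1 U=1 S=0
  [3] read 0x5A idx=2: raw=0x5004 flags P=0 W=0 U=1 S=0
  ⇒ fault: PAGE_NOT_PRESENT  — 4 lookups

Access #3 PA: FAULT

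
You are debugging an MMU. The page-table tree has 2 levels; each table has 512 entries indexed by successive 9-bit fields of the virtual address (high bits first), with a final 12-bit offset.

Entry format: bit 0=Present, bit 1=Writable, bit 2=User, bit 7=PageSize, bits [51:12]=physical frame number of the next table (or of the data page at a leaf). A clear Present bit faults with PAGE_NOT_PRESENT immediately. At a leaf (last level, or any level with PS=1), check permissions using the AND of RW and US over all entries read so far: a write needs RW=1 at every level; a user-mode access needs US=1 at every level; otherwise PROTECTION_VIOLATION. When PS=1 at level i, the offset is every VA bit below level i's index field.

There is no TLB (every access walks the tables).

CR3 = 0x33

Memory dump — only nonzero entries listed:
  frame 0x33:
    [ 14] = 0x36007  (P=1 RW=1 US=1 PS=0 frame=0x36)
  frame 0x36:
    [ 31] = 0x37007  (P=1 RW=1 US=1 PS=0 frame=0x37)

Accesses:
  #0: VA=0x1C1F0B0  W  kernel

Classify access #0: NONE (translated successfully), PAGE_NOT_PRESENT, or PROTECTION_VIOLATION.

Walk each access:
#0 VA=0x1C1F0B0 (w,kernel):
  lvl0: tbl 0x33, slot 14 ⇒ 0x36007 (P1/RW1/US1/PS0)
  lvl1: tbl 0x36, slot 31 ⇒ 0x37007 (P1/RW1/US1/PS0)
  → PA=0x370B0  (2 entries read)

Access #0 fault: NONE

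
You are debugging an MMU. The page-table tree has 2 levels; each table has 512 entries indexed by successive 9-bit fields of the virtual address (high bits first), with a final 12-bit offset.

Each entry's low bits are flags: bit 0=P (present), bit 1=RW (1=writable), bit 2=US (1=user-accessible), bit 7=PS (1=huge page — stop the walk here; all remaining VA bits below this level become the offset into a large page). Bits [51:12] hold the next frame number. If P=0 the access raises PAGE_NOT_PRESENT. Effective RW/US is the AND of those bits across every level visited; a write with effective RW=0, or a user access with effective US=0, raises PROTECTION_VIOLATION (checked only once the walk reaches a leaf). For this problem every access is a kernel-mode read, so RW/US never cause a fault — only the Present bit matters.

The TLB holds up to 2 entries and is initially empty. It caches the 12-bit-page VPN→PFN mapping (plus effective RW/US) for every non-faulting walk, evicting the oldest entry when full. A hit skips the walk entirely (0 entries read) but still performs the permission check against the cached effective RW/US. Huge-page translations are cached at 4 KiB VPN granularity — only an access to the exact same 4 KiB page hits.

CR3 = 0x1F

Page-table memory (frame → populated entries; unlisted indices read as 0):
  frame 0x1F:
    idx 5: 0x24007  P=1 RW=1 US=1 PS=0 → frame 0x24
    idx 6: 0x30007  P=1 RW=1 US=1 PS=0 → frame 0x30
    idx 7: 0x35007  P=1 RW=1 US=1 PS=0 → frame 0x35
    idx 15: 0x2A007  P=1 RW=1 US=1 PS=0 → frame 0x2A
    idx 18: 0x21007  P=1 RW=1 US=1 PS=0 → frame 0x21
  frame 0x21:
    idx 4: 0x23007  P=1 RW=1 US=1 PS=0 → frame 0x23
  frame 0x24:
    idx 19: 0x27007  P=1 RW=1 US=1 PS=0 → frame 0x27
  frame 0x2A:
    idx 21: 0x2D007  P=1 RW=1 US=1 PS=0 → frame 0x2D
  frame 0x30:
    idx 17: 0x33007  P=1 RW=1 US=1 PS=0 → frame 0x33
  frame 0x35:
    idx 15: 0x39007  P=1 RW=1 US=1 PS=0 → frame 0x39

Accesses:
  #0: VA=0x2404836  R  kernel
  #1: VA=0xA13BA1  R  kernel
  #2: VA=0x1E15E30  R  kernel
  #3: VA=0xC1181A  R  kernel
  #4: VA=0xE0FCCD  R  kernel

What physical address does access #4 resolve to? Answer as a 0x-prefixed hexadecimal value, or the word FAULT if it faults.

Per-access translation:
#0 VA=0x2404836 (r,kernel):
  L0: frame=0x1F idx=18 entry=0x21007 [P=1 RW=1 US=1 PS=0]
  L1: frame=0x21 idx=4 entry=0x23007 [P=1 RW=1 US=1 PS=0]
  ✓ 0x23836  — 2 lookups
#1 VA=0xA13BA1 (r,kernel):
  L0: frame=0x1F idx=5 entry=0x24007 [P=1 RW=1 US=1 PS=0]
  L1: frame=0x24 idx=19 entry=0x27007 [P=1 RW=1 US=1 PS=0]
  ✓ 0x27BA1  — 2 lookups
#2 VA=0x1E15E30 (r,kernel):
  L0: frame=0x1F idx=15 entry=0x2A007 [P=1 RW=1 US=1 PS=0]
  L1: frame=0x2A idx=21 entry=0x2D007 [P=1 RW=1 US=1 PS=0]
  ✓ 0x2DE30  — 2 lookups
#3 VA=0xC1181A (r,kernel):
  L0: frame=0x1F idx=6 entry=0x30007 [P=1 RW=1 US=1 PS=0]
  L1: frame=0x30 idx=17 entry=0x33007 [P=1 RW=1 US=1 PS=0]
  ✓ 0x3381A  — 2 lookups
#4 VA=0xE0FCCD (r,kernel):
  L0: frame=0x1F idx=7 entry=0x35007 [P=1 RW=1 US=1 PS=0]
  L1: frame=0x35 idx=15 entry=0x39007 [P=1 RW=1 US=1 PS=0]
  ✓ 0x39CCD  — 2 lookups

Access #4 PA: 0x39CCD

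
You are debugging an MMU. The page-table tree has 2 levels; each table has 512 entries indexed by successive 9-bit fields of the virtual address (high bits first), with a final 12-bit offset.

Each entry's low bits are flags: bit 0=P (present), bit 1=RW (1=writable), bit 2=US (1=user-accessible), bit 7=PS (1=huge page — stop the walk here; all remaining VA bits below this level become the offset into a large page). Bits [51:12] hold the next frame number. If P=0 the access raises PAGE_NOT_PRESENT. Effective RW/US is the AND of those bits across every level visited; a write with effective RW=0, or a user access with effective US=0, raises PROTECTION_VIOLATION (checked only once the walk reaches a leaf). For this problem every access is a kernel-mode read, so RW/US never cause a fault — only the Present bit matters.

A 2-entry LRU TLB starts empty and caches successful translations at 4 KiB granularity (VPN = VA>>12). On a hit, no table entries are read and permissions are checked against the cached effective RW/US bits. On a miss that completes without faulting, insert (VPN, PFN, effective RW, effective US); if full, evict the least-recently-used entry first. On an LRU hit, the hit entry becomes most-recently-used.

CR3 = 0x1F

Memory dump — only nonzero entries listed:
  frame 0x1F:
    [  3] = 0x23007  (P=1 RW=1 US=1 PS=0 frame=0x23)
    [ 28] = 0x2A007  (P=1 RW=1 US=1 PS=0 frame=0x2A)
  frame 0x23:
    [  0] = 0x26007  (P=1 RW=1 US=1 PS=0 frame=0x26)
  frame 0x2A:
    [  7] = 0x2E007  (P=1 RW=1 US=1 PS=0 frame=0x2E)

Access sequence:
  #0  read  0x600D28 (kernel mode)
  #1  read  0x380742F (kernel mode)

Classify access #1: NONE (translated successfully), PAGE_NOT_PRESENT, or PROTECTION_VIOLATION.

Walk each access:
#0 VA=0x600D28 (r,kernel):
  [0] read 0x1F idx=3: raw=0x23007 flags P=1 W=1 U=1 S=0
  [1] read 0x23 idx=0: raw=0x26007 flags P=1 W=1 U=1 S=0
  ✓ 0x26D28  — 2 lookups
#1 VA=0x380742F (r,kernel):
  [0] read 0x1F idx=28: raw=0x2A007 flags P=1 W=1 U=1 S=0
  [1] read 0x2A idx=7: raw=0x2E007 flags P=1 W=1 U=1 S=0
  ✓ 0x2E42F  — 2 lookups

Access #1 fault: NONE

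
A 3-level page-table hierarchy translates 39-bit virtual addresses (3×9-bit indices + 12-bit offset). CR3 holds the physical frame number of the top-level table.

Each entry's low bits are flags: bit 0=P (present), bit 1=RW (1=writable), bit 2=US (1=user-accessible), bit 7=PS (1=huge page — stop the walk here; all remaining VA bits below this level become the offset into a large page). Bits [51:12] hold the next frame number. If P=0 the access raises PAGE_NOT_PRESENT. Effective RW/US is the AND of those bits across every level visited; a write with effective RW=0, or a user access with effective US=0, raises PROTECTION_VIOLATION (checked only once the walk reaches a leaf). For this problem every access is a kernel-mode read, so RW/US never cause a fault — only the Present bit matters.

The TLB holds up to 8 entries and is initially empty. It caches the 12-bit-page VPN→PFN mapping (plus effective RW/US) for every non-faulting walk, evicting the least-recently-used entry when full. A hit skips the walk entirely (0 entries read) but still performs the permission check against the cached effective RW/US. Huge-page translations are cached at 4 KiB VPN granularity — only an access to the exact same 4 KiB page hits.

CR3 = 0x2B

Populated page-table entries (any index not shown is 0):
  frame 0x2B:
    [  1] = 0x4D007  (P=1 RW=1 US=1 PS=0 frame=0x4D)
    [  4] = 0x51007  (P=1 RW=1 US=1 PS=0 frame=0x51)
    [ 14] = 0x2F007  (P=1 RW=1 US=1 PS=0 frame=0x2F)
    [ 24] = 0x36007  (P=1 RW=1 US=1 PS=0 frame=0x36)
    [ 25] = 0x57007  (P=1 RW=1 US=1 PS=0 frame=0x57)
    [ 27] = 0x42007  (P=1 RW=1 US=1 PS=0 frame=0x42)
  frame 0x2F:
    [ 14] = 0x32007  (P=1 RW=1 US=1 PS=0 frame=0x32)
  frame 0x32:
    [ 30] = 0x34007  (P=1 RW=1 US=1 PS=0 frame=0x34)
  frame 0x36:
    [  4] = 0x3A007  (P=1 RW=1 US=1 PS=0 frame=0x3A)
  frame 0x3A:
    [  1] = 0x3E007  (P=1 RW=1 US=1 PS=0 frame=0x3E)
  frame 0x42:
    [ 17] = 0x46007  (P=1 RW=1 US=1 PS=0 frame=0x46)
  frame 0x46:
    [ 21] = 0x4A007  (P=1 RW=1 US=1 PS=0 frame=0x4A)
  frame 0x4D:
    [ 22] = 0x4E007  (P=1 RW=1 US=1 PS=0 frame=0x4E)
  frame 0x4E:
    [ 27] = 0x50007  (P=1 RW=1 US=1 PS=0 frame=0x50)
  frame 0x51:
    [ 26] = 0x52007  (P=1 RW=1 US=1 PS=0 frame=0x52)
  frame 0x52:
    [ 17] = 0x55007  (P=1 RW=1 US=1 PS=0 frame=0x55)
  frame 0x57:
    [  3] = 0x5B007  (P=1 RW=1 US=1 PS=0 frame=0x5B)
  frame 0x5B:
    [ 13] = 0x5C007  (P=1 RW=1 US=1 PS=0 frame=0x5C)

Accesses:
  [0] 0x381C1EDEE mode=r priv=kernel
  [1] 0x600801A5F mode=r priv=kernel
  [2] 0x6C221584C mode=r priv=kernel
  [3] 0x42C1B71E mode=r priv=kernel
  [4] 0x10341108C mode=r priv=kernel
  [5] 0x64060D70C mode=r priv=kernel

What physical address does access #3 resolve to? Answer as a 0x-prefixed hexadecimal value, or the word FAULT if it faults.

Trace:
#0 VA=0x381C1EDEE (r,kernel):
  L0 @0x2B[14] → 0x2F007  P=1,RW=1,US=1,PS=0
  L1 @0x2F[14] → 0x32007  P=1,RW=1,US=1,PS=0
  L2 @0x32[30] → 0x34007  P=1,RW=1,US=1,PS=0
  → PA=0x34DEE  (3 entries read)
#1 VA=0x600801A5F (r,kernel):
  L0 @0x2B[24] → 0x36007  P=1,RW=1,US=1,PS=0
  L1 @0x36[4] → 0x3A007  P=1,RW=1,US=1,PS=0
  L2 @0x3A[1] → 0x3E007  P=1,RW=1,US=1,PS=0
  → PA=0x3EA5F  (3 entries read)
#2 VA=0x6C221584C (r,kernel):
  L0 @0x2B[27] → 0x42007  P=1,RW=1,US=1,PS=0
  L1 @0x42[17] → 0x46007  P=1,RW=1,US=1,PS=0
  L2 @0x46[21] → 0x4A007  P=1,RW=1,US=1,PS=0
  → PA=0x4A84C  (3 entries read)
#3 VA=0x42C1B71E (r,kernel):
  L0 @0x2B[1] → 0x4D007  P=1,RW=1,US=1,PS=0
  L1 @0x4D[22] → 0x4E007  P=1,RW=1,US=1,PS=0
  L2 @0x4E[27] → 0x50007  P=1,RW=1,US=1,PS=0
  → PA=0x5071E  (3 entries read)
#4 VA=0x10341108C (r,kernel):
  L0 @0x2B[4] → 0x51007  P=1,RW=1,US=1,PS=0
  L1 @0x51[26] → 0x52007  P=1,RW=1,US=1,PS=0
  L2 @0x52[17] → 0x55007  P=1,RW=1,US=1,PS=0
  → PA=0x5508C  (3 entries read)
#5 VA=0x64060D70C (r,kernel):
  L0 @0x2B[25] → 0x57007  P=1,RW=1,US=1,PS=0
  L1 @0x57[3] → 0x5B007  P=1,RW=1,US=1,PS=0
  L2 @0x5B[13] → 0x5C007  P=1,RW=1,US=1,PS=0
  → PA=0x5C70C  (3 entries read)

Access #3 PA: 0x5071E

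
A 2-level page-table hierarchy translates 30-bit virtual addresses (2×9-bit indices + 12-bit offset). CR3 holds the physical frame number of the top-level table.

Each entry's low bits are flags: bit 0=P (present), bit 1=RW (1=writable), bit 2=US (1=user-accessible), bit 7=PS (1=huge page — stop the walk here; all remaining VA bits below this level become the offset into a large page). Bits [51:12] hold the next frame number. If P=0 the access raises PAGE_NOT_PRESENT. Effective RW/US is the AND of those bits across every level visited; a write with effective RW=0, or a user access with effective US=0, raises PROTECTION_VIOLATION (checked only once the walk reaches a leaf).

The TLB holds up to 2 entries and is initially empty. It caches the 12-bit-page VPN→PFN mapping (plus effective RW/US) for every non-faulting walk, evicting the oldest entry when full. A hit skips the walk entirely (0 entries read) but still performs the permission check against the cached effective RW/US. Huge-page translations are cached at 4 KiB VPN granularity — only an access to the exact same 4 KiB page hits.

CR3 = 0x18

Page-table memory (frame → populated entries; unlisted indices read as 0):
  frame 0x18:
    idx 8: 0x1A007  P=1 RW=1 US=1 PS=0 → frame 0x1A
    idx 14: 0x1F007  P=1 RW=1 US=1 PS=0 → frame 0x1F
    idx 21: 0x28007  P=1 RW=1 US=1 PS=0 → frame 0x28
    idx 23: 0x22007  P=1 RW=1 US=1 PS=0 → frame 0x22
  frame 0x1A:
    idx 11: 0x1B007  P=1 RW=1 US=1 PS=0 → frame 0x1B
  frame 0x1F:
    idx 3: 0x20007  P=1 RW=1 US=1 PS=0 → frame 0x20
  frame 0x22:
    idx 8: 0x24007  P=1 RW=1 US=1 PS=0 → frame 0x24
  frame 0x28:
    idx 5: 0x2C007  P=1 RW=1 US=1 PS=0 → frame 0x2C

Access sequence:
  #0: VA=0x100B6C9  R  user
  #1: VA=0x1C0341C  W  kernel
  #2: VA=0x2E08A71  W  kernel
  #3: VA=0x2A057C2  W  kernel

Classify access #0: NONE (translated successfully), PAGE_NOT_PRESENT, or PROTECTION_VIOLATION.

Per-access translation:
#0 VA=0x100B6C9 (r,user):
  lvl0: tbl 0x18, slot 8 ⇒ 0x1A007 (P1/RW1/US1/PS0)
  lvl1: tbl 0x1A, slot 11 ⇒ 0x1B007 (P1/RW1/US1/PS0)
  → PA=0x1B6C9  (2 entries read)
#1 VA=0x1C0341C (w,kernel):
  lvl0: tbl 0x18, slot 14 ⇒ 0x1F007 (P1/RW1/US1/PS0)
  lvl1: tbl 0x1F, slot 3 ⇒ 0x20007 (P1/RW1/US1/PS0)
  → PA=0x2041C  (2 entries read)
#2 VA=0x2E08A71 (w,kernel):
  lvl0: tbl 0x18, slot 23 ⇒ 0x22007 (P1/RW1/US1/PS0)
  lvl1: tbl 0x22, slot 8 ⇒ 0x24007 (P1/RW1/US1/PS0)
  → PA=0x24A71  (2 entries read)
#3 VA=0x2A057C2 (w,kernel):
  lvl0: tbl 0x18, slot 21 ⇒ 0x28007 (P1/RW1/US1/PS0)
  lvl1: tbl 0x28, slot 5 ⇒ 0x2C007 (P1/RW1/US1/PS0)
  → PA=0x2C7C2  (2 entries read)

Access #0 fault: NONE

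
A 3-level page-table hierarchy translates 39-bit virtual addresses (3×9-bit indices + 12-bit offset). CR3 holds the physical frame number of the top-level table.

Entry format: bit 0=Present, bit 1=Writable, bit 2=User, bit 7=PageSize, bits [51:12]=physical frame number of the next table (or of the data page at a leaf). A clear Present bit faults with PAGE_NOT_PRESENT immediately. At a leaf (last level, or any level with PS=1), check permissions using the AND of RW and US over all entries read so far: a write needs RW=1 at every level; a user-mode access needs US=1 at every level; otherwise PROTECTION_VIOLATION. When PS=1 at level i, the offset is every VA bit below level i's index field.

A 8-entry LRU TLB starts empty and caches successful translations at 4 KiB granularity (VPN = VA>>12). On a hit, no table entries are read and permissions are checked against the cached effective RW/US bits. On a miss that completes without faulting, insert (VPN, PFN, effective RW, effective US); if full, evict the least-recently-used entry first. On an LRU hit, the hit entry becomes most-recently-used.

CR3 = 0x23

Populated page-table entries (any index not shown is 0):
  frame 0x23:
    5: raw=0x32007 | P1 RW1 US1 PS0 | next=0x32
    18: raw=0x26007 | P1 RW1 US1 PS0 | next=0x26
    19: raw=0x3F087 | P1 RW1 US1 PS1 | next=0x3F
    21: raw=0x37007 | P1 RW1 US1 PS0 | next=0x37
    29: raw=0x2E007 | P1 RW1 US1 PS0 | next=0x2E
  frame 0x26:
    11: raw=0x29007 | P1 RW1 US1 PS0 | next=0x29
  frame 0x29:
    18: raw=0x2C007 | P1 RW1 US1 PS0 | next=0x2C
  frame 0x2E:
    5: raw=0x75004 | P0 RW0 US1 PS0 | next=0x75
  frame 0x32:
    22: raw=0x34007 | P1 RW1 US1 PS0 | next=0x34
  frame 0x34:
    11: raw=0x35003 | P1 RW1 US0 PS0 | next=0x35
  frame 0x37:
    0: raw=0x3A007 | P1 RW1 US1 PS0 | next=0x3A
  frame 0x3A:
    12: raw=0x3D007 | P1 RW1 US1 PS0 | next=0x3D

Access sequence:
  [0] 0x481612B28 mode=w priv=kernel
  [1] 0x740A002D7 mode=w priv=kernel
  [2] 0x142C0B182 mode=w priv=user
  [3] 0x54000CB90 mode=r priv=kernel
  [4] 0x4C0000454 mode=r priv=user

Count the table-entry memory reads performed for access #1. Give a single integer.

Per-access translation:
#0 VA=0x481612B28 (w,kernel):
  L0: frame=0x23 idx=18 entry=0x26007 [P=1 RW=1 US=1 PS=0]
  L1: frame=0x26 idx=11 entry=0x29007 [P=1 RW=1 US=1 PS=0]
  L2: frame=0x29 idx=18 entry=0x2C007 [P=1 RW=1 US=1 PS=0]
  → PA=0x2CB28  (3 entries read)
#1 VA=0x740A002D7 (w,kernel):
  L0: frame=0x23 idx=29 entry=0x2E007 [P=1 RW=1 US=1 PS=0]
  L1: frame=0x2E idx=5 entry=0x75004 [P=0 RW=0 US=1 PS=0]
  → PAGE_NOT_PRESENT  (2 entries read)
#2 VA=0x142C0B182 (w,user):
  L0: frame=0x23 idx=5 entry=0x32007 [P=1 RW=1 US=1 PS=0]
  L1: frame=0x32 idx=22 entry=0x34007 [P=1 RW=1 US=1 PS=0]
  L2: frame=0x34 idx=11 entry=0x35003 [P=1 RW=1 US=0 PS=0]
  → PROTECTION_VIOLATION  (3 entries read)
#3 VA=0x54000CB90 (r,kernel):
  L0: frame=0x23 idx=21 entry=0x37007 [P=1 RW=1 US=1 PS=0]
  L1: frame=0x37 idx=0 entry=0x3A007 [P=1 RW=1 US=1 PS=0]
  L2: frame=0x3A idx=12 entry=0x3D007 [P=1 RW=1 US=1 PS=0]
  → PA=0x3DB90  (3 entries read)
#4 VA=0x4C0000454 (r,user):
  L0: frame=0x23 idx=19 entry=0x3F087 [P=1 RW=1 US=1 PS=1]
  → PA=0x3F454 (huge @L0)  (1 entries read)

Entries read for #1: 2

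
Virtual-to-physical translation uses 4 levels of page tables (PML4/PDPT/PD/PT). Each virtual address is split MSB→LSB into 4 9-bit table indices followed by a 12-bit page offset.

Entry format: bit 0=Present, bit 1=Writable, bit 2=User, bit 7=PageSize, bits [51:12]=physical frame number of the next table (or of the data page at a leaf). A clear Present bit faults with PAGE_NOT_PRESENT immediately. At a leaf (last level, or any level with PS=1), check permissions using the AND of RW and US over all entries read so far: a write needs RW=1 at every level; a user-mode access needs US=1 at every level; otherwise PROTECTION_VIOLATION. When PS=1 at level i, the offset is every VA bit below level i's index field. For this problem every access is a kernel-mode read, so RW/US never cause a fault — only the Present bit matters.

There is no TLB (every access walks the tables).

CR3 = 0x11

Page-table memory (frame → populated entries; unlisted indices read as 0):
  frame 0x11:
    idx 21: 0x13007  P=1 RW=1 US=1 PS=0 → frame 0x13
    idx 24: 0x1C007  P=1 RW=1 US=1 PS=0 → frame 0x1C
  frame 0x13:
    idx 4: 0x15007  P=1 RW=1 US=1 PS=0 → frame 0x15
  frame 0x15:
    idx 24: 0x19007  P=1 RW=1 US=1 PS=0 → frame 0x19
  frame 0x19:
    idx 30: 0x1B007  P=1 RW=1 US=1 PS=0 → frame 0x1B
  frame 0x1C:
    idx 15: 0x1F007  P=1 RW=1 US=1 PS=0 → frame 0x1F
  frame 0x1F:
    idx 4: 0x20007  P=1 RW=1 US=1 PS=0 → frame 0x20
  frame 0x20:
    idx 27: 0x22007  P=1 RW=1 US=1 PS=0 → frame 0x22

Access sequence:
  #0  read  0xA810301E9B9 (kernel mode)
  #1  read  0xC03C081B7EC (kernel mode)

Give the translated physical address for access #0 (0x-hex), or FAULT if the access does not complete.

Walk each access:
#0 VA=0xA810301E9B9 (r,kernel):
  [0] read 0x11 idx=21: raw=0x13007 flags P=1 W=1 U=1 S=0
  [1] read 0x13 idx=4: raw=0x15007 flags P=1 W=1 U=1 S=0
  [2] read 0x15 idx=24: raw=0x19007 flags P=1 W=1 U=1 S=0
  [3] read 0x19 idx=30: raw=0x1B007 flags P=1 W=1 U=1 S=0
  ✓ 0x1B9B9  — 4 lookups
#1 VA=0xC03C081B7EC (r,kernel):
  [0] read 0x11 idx=24: raw=0x1C007 flags P=1 W=1 U=1 S=0
  [1] read 0x1C idx=15: raw=0x1F007 flags P=1 W=1 U=1 S=0
  [2] read 0x1F idx=4: raw=0x20007 flags P=1 W=1 U=1 S=0
  [3] read 0x20 idx=27: raw=0x22007 flags P=1 W=1 U=1 S=0
  ✓ 0x227EC  — 4 lookups

Access #0 PA: 0x1B9B9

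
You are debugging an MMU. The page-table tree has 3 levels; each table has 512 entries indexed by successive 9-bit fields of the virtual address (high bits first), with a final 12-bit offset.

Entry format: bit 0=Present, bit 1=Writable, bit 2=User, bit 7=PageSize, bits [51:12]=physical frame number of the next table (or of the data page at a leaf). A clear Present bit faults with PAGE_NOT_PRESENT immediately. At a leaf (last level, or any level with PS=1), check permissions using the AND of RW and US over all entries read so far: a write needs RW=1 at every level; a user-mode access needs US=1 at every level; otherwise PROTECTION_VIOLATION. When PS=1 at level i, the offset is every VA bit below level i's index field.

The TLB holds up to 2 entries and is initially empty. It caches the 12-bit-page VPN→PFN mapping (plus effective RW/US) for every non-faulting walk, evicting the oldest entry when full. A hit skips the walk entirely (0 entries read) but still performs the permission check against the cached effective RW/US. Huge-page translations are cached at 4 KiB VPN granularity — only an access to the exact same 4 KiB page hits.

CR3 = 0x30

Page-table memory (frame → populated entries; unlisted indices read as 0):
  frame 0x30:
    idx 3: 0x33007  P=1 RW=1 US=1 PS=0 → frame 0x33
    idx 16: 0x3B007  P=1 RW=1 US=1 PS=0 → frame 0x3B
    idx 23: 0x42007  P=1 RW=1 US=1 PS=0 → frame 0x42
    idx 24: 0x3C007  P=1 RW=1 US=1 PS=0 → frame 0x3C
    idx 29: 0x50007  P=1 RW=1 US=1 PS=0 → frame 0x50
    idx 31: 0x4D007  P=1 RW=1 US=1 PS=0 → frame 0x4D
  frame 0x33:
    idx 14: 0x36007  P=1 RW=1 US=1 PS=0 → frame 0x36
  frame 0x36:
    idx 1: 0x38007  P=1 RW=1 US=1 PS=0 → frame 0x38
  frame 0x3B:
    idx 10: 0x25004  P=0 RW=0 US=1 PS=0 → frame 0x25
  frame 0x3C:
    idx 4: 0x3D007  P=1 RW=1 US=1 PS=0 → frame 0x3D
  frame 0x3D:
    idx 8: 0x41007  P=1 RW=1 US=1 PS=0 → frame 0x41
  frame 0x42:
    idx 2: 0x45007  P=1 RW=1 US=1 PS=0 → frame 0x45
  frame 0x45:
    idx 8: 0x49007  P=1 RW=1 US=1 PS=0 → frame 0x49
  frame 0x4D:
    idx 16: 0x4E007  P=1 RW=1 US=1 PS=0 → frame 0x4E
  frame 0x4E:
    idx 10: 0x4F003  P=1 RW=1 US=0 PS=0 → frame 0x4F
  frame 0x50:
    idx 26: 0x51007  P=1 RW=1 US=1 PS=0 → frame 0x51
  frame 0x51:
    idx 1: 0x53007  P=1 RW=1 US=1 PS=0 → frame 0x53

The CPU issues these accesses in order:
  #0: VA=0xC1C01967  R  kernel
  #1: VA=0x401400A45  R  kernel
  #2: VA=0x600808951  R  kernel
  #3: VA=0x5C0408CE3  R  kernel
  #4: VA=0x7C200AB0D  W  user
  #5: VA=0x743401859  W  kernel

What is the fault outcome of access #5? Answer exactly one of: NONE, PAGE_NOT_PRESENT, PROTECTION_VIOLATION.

Walk each access:
#0 VA=0xC1C01967 (r,kernel):
  L0 @0x30[3] → 0x33007  P=1,RW=1,US=1,PS=0
  L1 @0x33[14] → 0x36007  P=1,RW=1,US=1,PS=0
  L2 @0x36[1] → 0x38007  P=1,RW=1,US=1,PS=0
  ⇒ phys 0x38967  [3 reads]
#1 VA=0x401400A45 (r,kernel):
  L0 @0x30[16] → 0x3B007  P=1,RW=1,US=1,PS=0
  L1 @0x3B[10] → 0x25004  P=0,RW=0,US=1,PS=0
  → PAGE_NOT_PRESENT  (2 entries read)
#2 VA=0x600808951 (r,kernel):
  L0 @0x30[24] → 0x3C007  P=1,RW=1,US=1,PS=0
  L1 @0x3C[4] → 0x3D007  P=1,RW=1,US=1,PS=0
  L2 @0x3D[8] → 0x41007  P=1,RW=1,US=1,PS=0
  ⇒ phys 0x41951  [3 reads]
#3 VA=0x5C0408CE3 (r,kernel):
  L0 @0x30[23] → 0x42007  P=1,RW=1,US=1,PS=0
  L1 @0x42[2] → 0x45007  P=1,RW=1,US=1,PS=0
  L2 @0x45[8] → 0x49007  P=1,RW=1,US=1,PS=0
  ⇒ phys 0x49CE3  [3 reads]
#4 VA=0x7C200AB0D (w,user):
  L0 @0x30[31] → 0x4D007  P=1,RW=1,US=1,PS=0
  L1 @0x4D[16] → 0x4E007  P=1,RW=1,US=1,PS=0
  L2 @0x4E[10] → 0x4F003  P=1,RW=1,US=0,PS=0
  → PROTECTION_VIOLATION  (3 entries read)
#5 VA=0x743401859 (w,kernel):
  L0 @0x30[29] → 0x50007  P=1,RW=1,US=1,PS=0
  L1 @0x50[26] → 0x51007  P=1,RW=1,US=1,PS=0
  L2 @0x51[1] → 0x53007  P=1,RW=1,US=1,PS=0
  ⇒ phys 0x53859  [3 reads]

Access #5 fault: NONE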